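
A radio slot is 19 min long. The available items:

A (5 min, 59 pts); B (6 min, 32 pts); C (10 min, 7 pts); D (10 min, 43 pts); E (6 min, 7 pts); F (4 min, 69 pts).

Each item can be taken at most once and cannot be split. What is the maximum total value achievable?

171 pts

This is a 0/1 knapsack; check combinations near the capacity.
- A+D+F: duration 5+10+4=19, value 59+43+69=171
- A+B+F: duration 5+6+4=15, value 59+32+69=160
- A+E+F: duration 5+6+4=15, value 59+7+69=135
Best: 171 pts.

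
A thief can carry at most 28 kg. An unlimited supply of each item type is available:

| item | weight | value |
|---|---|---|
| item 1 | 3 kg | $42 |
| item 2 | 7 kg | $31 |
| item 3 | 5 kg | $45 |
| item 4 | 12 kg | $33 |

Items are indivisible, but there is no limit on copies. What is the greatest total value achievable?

$378

Best value-per-unit is item 1 at 42/3, and filling with it alone uses weight 9×3=27. No mix of the others beats 9×42 = 378.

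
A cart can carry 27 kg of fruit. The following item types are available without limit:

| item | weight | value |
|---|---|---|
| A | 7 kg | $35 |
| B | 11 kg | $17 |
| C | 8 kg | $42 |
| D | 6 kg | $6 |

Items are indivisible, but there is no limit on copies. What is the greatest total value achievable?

$126

Best value-per-unit is C at 42/8, and filling with it alone uses weight 3×8=24. No mix of the others beats 3×42 = 126.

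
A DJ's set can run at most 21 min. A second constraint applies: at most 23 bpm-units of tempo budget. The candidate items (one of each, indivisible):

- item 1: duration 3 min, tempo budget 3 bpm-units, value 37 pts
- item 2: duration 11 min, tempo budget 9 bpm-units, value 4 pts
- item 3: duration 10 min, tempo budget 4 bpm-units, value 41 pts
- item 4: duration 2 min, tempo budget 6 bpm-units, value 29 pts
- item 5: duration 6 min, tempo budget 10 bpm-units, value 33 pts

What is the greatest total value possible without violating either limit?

140 pts

Feasible sets respecting both limits:
- item 1+item 3+item 4+item 5: duration 21, tempo budget 23, value 140
- item 1+item 3+item 5: duration 19, tempo budget 17, value 111
- item 1+item 3+item 4: duration 15, tempo budget 13, value 107
- item 3+item 4+item 5: duration 18, tempo budget 20, value 103
Best: 140 pts.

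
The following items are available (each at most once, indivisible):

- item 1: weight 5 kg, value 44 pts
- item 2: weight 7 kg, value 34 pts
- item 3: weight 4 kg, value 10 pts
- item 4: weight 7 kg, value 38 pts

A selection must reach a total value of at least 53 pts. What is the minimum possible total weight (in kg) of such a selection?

Subsets with value ≥ 53, sorted by total weight:
- item 1+item 3: weight 9, value 54
- item 1+item 4: weight 12, value 82
- item 1+item 2: weight 12, value 78
Minimum weight: 9 kg.

9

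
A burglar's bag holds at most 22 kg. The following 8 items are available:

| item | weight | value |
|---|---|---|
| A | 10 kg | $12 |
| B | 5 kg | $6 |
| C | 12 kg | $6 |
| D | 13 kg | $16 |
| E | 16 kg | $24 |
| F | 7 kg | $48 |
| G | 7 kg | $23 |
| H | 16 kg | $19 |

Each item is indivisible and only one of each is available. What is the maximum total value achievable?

$77

Check high-value combinations within 22 kg:
- B+F+G: weight 5+7+7=19, value 6+48+23=77
- F+G: weight 7+7=14, value 48+23=71
- A+B+F: weight 10+5+7=22, value 12+6+48=66
- D+F: weight 13+7=20, value 16+48=64
Best: $77.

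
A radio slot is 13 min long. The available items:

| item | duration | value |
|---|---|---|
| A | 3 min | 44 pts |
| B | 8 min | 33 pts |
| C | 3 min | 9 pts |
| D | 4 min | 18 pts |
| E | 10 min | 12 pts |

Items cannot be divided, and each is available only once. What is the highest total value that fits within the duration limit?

Check high-value combinations within 13 min:
- A+B: duration 3+8=11, value 44+33=77
- A+C+D: duration 3+3+4=10, value 44+9+18=71
- A+D: duration 3+4=7, value 44+18=62
- A+E: duration 3+10=13, value 44+12=56
- A+C: duration 3+3=6, value 44+9=53
Best: 77 pts.

77 pts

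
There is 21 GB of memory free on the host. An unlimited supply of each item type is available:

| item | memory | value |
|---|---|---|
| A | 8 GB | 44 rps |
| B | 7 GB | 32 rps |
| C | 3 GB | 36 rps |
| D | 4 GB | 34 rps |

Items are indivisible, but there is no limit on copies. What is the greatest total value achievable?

252 rps

Best value-per-unit is C at 36/3, and filling with it alone uses memory 7×3=21. No mix of the others beats 7×36 = 252.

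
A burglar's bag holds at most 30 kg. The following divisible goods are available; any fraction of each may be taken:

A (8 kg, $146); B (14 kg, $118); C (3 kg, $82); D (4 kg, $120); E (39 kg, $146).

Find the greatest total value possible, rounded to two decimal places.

Take in order of value per unit:
- D (120/4 per unit): all 4 → value 120, running total 120.00
- C (82/3 per unit): all 3 → value 82, running total 202.00
- A (146/8 per unit): all 8 → value 146, running total 348.00
- B (118/14 per unit): all 14 → value 118, running total 466.00
- E (146/39 per unit): 1 of 39 → value 1×146/39 = 3.7436, running total 469.74
Total 469.74.

469.74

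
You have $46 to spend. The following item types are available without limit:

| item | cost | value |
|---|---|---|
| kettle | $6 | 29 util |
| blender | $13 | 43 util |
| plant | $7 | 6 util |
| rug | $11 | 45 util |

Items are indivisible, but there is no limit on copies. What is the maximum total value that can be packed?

Best value-per-unit is kettle at 29/6; filling with it alone gives 7×29 = 203.
Optimal mix: 4×kettle + 2×rug → cost 46, value 206.

206 util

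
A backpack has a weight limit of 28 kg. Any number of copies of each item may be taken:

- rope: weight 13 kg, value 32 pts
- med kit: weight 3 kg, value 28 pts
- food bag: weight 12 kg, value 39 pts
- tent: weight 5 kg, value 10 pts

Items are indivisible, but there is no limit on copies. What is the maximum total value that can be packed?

Best value-per-unit is med kit at 28/3, and filling with it alone uses weight 9×3=27. No mix of the others beats 9×28 = 252.

252 pts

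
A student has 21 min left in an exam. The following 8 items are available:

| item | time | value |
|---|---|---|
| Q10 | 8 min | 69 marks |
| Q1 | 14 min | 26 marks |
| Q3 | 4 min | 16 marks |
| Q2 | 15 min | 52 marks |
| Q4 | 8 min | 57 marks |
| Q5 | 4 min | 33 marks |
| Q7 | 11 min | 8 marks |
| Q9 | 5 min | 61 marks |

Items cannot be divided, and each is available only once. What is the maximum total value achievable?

187 marks

Check high-value combinations within 21 min:
- Q10+Q4+Q9: time 8+8+5=21, value 69+57+61=187
- Q10+Q3+Q5+Q9: time 8+4+4+5=21, value 69+16+33+61=179
- Q3+Q4+Q5+Q9: time 4+8+4+5=21, value 16+57+33+61=167
- Q10+Q5+Q9: time 8+4+5=17, value 69+33+61=163
Best: 187 marks.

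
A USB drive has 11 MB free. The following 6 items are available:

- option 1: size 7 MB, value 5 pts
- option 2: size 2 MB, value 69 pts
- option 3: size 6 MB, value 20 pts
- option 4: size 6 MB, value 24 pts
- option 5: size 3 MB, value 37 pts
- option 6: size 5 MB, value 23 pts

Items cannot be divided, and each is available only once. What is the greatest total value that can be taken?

This is a 0/1 knapsack; check combinations near the capacity.
- option 2+option 4+option 5: size 2+6+3=11, value 69+24+37=130
- option 2+option 5+option 6: size 2+3+5=10, value 69+37+23=129
- option 2+option 3+option 5: size 2+6+3=11, value 69+20+37=126
Best: 130 pts.

130 pts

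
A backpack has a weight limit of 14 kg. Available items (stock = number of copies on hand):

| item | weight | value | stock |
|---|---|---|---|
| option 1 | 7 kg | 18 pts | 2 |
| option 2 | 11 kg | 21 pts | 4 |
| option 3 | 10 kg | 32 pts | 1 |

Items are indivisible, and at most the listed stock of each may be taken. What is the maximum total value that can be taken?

Best selections within weight 14 and stock limits:
- 2×option 1: weight 14, value 36
- 1×option 3: weight 10, value 32
Best: 36 pts.

36 pts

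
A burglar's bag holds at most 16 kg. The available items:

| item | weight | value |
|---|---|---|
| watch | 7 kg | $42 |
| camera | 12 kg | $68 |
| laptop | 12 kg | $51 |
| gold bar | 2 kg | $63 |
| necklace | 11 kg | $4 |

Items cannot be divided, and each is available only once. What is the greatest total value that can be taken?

Check high-value combinations within 16 kg:
- camera+gold bar: weight 12+2=14, value 68+63=131
- laptop+gold bar: weight 12+2=14, value 51+63=114
- watch+gold bar: weight 7+2=9, value 42+63=105
Best: $131.

$131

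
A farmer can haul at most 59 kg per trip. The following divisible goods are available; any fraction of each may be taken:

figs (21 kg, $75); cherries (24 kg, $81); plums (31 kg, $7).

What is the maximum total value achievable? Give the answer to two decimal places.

Take in order of value per unit:
- figs (75/21 per unit): all 21 → value 75, running total 75.00
- cherries (81/24 per unit): all 24 → value 81, running total 156.00
- plums (7/31 per unit): 14 of 31 → value 14×7/31 = 3.1613, running total 159.16
Total 159.16.

159.16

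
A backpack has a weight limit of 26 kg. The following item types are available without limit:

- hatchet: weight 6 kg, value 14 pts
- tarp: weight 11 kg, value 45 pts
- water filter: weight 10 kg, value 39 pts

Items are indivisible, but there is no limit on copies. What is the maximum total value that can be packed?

Best value-per-unit is tarp at 45/11; filling with it alone gives 2×45 = 90.
Optimal mix: 1×hatchet + 2×water filter → weight 26, value 92.

92 pts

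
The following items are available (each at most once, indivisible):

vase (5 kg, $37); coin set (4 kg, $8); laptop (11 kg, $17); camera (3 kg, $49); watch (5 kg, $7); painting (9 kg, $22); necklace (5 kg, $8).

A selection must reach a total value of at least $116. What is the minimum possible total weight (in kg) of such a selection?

21

Subsets with value ≥ 116, sorted by total weight:
- vase+coin set+camera+painting: weight 21, value 116
- vase+camera+painting+necklace: weight 22, value 116
- vase+coin set+camera+painting+necklace: weight 26, value 124
- vase+coin set+camera+watch+painting: weight 26, value 123
Minimum weight: 21 kg.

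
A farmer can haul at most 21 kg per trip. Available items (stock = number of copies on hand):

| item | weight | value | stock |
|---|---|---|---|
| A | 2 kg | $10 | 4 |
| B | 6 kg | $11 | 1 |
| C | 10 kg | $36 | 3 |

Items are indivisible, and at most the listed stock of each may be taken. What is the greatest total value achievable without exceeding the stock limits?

Top feasible selections:
- 4×A + 1×C: weight 18, value 76
- 2×C: weight 20, value 72
Best: $76.

$76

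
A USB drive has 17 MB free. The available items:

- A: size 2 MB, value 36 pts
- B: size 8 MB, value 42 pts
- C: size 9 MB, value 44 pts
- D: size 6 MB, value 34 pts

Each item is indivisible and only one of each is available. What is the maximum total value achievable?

Check high-value combinations within 17 MB:
- A+C+D: size 2+9+6=17, value 36+44+34=114
- A+B+D: size 2+8+6=16, value 36+42+34=112
- B+C: size 8+9=17, value 42+44=86
- A+C: size 2+9=11, value 36+44=80
Best: 114 pts.

114 pts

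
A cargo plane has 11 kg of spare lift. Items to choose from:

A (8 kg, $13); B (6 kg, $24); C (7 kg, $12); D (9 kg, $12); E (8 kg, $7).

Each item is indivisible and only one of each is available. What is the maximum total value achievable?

This is a 0/1 knapsack; check combinations near the capacity.
- B: weight 6, value 24
- A: weight 8, value 13
- C: weight 7, value 12
Best: $24.

$24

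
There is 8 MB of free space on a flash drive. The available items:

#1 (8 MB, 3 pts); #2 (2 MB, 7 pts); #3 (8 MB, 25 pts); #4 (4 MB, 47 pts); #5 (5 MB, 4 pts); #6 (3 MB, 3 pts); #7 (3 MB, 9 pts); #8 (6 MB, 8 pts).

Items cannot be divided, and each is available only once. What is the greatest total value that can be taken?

This is a 0/1 knapsack; check combinations near the capacity.
- #4+#7: size 4+3=7, value 47+9=56
- #2+#4: size 2+4=6, value 7+47=54
- #4+#6: size 4+3=7, value 47+3=50
- #4: size 4, value 47
Best: 56 pts.

56 pts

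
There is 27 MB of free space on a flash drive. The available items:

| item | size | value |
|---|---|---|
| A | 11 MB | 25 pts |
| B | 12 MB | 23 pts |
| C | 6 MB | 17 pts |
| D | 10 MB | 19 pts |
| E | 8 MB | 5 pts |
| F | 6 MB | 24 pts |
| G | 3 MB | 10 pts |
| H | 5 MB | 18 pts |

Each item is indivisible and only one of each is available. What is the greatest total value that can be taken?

78 pts

This is a 0/1 knapsack; check combinations near the capacity.
- C+D+F+H: size 6+10+6+5=27, value 17+19+24+18=78
- A+F+G+H: size 11+6+3+5=25, value 25+24+10+18=77
- A+C+F+G: size 11+6+6+3=26, value 25+17+24+10=76
Best: 78 pts.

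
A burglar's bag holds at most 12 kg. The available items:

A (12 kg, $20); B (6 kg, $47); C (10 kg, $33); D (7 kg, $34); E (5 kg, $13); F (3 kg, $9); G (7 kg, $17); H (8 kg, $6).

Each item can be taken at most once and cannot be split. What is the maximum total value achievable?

$60

Check high-value combinations within 12 kg:
- B+E: weight 6+5=11, value 47+13=60
- B+F: weight 6+3=9, value 47+9=56
- B: weight 6, value 47
Best: $60.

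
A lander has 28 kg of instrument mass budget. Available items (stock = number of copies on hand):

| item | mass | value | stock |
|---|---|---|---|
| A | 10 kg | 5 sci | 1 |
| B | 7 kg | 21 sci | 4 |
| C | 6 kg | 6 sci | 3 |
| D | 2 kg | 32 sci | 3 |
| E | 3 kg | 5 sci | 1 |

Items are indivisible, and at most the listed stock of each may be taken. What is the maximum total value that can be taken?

159 sci

Best selections within mass 28 and stock limits:
- 3×B + 3×D: mass 27, value 159
- 2×B + 1×C + 3×D: mass 26, value 144
Best: 159 sci.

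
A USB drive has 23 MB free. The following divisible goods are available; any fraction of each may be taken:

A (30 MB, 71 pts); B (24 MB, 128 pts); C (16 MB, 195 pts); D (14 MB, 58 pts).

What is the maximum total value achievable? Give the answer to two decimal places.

232.33

Take in order of value per unit:
- C (195/16 per unit): all 16 → value 195, running total 195.00
- B (128/24 per unit): 7 of 24 → value 7×128/24 = 37.3333, running total 232.33
Total 232.33.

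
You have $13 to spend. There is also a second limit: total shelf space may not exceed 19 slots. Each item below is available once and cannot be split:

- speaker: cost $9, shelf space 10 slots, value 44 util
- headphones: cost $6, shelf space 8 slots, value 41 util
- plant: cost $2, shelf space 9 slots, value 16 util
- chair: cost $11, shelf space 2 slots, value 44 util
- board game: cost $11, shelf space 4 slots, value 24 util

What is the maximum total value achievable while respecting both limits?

60 util

Feasible sets respecting both limits:
- speaker+plant: cost 11, shelf space 19, value 60
- plant+chair: cost 13, shelf space 11, value 60
- headphones+plant: cost 8, shelf space 17, value 57
- speaker: cost 9, shelf space 10, value 44
Best: 60 util.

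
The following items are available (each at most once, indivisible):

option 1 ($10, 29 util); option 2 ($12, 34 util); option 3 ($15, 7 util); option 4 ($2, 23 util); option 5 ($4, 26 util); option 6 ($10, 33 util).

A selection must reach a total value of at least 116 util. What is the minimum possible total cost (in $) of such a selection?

Subsets with value ≥ 116, sorted by total cost:
- option 2+option 4+option 5+option 6: cost 28, value 116
- option 1+option 2+option 4+option 6: cost 34, value 119
Minimum cost: 28 $.

28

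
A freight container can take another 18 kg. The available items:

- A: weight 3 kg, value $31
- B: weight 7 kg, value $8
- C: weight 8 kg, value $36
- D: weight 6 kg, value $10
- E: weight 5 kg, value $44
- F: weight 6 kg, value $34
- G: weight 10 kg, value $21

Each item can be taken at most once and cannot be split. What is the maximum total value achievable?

$111

Check high-value combinations within 18 kg:
- A+C+E: weight 3+8+5=16, value 31+36+44=111
- A+E+F: weight 3+5+6=14, value 31+44+34=109
- A+C+F: weight 3+8+6=17, value 31+36+34=101
- A+E+G: weight 3+5+10=18, value 31+44+21=96
- D+E+F: weight 6+5+6=17, value 10+44+34=88
Best: $111.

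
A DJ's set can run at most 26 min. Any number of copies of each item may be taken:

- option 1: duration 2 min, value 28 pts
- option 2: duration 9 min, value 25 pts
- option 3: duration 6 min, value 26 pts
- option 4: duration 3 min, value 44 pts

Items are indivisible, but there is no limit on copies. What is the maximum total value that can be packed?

380 pts

Best value-per-unit is option 4 at 44/3; filling with it alone gives 8×44 = 352.
Optimal mix: 1×option 1 + 8×option 4 → duration 26, value 380.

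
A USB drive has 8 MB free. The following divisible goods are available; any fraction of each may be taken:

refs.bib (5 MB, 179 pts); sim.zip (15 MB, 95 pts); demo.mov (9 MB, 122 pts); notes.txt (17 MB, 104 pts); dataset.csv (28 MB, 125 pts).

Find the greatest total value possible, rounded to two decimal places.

219.67

Take in order of value per unit:
- refs.bib (179/5 per unit): all 5 → value 179, running total 179.00
- demo.mov (122/9 per unit): 3 of 9 → value 3×122/9 = 40.6667, running total 219.67
Total 219.67.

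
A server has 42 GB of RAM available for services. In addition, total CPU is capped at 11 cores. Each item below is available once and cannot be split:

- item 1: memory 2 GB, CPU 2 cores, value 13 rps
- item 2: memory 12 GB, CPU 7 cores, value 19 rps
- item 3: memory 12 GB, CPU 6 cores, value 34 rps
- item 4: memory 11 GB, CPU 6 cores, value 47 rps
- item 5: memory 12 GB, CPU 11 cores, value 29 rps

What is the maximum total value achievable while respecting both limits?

60 rps

Feasible sets respecting both limits:
- item 1+item 4: memory 13, CPU 8, value 60
- item 1+item 3: memory 14, CPU 8, value 47
- item 4: memory 11, CPU 6, value 47
Best: 60 rps.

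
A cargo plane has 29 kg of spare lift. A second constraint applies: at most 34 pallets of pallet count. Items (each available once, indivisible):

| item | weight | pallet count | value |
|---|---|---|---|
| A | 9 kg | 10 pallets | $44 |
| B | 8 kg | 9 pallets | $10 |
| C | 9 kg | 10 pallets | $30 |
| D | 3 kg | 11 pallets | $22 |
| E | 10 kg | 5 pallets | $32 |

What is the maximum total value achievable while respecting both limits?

$106

Feasible sets respecting both limits:
- A+C+E: weight 28, pallet count 25, value 106
- A+D+E: weight 22, pallet count 26, value 98
- A+C+D: weight 21, pallet count 31, value 96
Best: $106.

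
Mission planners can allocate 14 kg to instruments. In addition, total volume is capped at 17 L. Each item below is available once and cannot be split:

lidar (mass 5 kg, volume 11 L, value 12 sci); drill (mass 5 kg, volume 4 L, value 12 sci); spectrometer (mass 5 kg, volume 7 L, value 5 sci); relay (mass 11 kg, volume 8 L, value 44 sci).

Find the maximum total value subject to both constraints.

44 sci

Feasible sets respecting both limits:
- relay: mass 11, volume 8, value 44
- lidar+drill: mass 10, volume 15, value 24
- drill+spectrometer: mass 10, volume 11, value 17
Best: 44 sci.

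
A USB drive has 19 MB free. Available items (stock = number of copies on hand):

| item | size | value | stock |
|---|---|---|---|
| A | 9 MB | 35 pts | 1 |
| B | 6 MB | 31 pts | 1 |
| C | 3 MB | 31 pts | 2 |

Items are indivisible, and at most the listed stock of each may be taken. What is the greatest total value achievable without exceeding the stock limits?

97 pts

Top feasible selections:
- 1×A + 2×C: size 15, value 97
- 1×A + 1×B + 1×C: size 18, value 97
Best: 97 pts.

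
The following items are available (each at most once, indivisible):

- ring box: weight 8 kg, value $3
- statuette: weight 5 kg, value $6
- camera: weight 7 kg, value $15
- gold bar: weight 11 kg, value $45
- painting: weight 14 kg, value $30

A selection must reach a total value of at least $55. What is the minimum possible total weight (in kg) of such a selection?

18

Subsets with value ≥ 55, sorted by total weight:
- camera+gold bar: weight 18, value 60
- statuette+camera+gold bar: weight 23, value 66
- gold bar+painting: weight 25, value 75
- ring box+camera+gold bar: weight 26, value 63
Minimum weight: 18 kg.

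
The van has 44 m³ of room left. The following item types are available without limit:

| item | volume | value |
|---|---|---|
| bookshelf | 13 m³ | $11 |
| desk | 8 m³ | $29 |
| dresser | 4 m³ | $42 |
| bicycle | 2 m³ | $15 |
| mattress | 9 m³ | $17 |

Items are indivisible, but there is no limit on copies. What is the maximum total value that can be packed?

Best value-per-unit is dresser at 42/4, and filling with it alone uses volume 11×4=44. No mix of the others beats 11×42 = 462.

$462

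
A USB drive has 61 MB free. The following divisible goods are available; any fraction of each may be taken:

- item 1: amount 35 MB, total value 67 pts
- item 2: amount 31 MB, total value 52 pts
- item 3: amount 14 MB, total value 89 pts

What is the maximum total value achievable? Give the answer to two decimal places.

176.13

Take in order of value per unit:
- item 3 (89/14 per unit): all 14 → value 89, running total 89.00
- item 1 (67/35 per unit): all 35 → value 67, running total 156.00
- item 2 (52/31 per unit): 12 of 31 → value 12×52/31 = 20.1290, running total 176.13
Total 176.13.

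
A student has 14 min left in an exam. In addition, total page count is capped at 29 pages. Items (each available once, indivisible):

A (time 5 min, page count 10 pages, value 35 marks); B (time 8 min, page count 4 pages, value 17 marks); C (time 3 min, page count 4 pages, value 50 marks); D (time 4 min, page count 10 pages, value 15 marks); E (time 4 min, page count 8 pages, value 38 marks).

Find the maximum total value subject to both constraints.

Feasible sets respecting both limits:
- A+C+E: time 12, page count 22, value 123
- C+D+E: time 11, page count 22, value 103
- A+C+D: time 12, page count 24, value 100
- C+E: time 7, page count 12, value 88
Best: 123 marks.

123 marks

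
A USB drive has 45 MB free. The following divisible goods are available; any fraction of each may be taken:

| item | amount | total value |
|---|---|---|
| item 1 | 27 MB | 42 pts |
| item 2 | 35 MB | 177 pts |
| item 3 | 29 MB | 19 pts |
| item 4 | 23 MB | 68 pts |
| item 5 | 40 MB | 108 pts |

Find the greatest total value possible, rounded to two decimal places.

Take in order of value per unit:
- item 2 (177/35 per unit): all 35 → value 177, running total 177.00
- item 4 (68/23 per unit): 10 of 23 → value 10×68/23 = 29.5652, running total 206.57
Total 206.57.

206.57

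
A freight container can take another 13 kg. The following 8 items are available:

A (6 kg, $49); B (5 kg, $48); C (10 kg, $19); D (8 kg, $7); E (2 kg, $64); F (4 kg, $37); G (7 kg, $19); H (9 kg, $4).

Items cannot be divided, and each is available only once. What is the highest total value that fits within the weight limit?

Check high-value combinations within 13 kg:
- A+B+E: weight 6+5+2=13, value 49+48+64=161
- A+E+F: weight 6+2+4=12, value 49+64+37=150
- B+E+F: weight 5+2+4=11, value 48+64+37=149
- E+F+G: weight 2+4+7=13, value 64+37+19=120
Best: $161.

$161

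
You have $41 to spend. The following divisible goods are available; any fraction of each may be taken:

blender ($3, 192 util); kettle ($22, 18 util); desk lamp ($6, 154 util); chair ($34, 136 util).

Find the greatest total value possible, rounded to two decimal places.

Take in order of value per unit:
- blender (192/3 per unit): all 3 → value 192, running total 192.00
- desk lamp (154/6 per unit): all 6 → value 154, running total 346.00
- chair (136/34 per unit): 32 of 34 → value 32×136/34 = 128.0000, running total 474.00
Total 474.00.

474.00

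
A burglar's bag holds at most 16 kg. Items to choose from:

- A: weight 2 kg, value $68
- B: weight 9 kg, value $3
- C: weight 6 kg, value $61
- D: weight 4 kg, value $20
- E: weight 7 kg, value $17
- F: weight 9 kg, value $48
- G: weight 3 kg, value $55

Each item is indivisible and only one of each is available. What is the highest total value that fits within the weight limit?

$204

Check high-value combinations within 16 kg:
- A+C+D+G: weight 2+6+4+3=15, value 68+61+20+55=204
- A+C+G: weight 2+6+3=11, value 68+61+55=184
- A+F+G: weight 2+9+3=14, value 68+48+55=171
Best: $204.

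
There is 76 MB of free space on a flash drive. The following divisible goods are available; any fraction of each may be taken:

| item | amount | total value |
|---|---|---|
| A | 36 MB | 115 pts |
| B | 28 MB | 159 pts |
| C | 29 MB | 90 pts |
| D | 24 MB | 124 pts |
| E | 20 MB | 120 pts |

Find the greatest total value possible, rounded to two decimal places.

415.78

Take in order of value per unit:
- E (120/20 per unit): all 20 → value 120, running total 120.00
- B (159/28 per unit): all 28 → value 159, running total 279.00
- D (124/24 per unit): all 24 → value 124, running total 403.00
- A (115/36 per unit): 4 of 36 → value 4×115/36 = 12.7778, running total 415.78
Total 415.78.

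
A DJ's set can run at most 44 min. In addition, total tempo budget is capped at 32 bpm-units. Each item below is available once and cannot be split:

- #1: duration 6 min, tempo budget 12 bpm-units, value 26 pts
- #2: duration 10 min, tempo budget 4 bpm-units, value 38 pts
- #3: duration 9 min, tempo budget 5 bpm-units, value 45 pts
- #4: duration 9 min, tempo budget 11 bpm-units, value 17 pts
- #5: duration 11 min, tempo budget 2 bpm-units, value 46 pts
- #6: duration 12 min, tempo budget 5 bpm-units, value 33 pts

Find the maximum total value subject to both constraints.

Feasible sets respecting both limits:
- #2+#3+#5+#6: duration 42, tempo budget 16, value 162
- #1+#2+#3+#5: duration 36, tempo budget 23, value 155
- #1+#3+#5+#6: duration 38, tempo budget 24, value 150
Best: 162 pts.

162 pts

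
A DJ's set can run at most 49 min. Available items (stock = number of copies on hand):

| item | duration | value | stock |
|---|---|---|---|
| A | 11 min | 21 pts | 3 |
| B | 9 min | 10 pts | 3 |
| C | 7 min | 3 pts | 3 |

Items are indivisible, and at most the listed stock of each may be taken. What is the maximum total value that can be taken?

76 pts

Top feasible selections:
- 3×A + 1×B + 1×C: duration 49, value 76
- 3×A + 1×B: duration 42, value 73
- 2×A + 3×B: duration 49, value 72
Best: 76 pts.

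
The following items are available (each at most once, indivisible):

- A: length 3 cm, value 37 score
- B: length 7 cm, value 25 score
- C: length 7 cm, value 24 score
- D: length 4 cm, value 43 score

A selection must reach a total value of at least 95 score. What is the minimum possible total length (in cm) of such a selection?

14

Subsets with value ≥ 95, sorted by total length:
- A+B+D: length 14, value 105
- A+C+D: length 14, value 104
Minimum length: 14 cm.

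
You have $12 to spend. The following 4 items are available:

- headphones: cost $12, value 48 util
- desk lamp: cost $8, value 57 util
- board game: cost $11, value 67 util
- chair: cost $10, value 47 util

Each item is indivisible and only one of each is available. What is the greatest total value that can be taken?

67 util

Check high-value combinations within $12:
- board game: cost 11, value 67
- desk lamp: cost 8, value 57
- headphones: cost 12, value 48
- chair: cost 10, value 47
Best: 67 util.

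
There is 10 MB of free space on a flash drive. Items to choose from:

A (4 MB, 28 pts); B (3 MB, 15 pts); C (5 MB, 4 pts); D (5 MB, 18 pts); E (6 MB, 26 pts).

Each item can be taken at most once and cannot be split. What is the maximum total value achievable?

This is a 0/1 knapsack; check combinations near the capacity.
- A+E: size 4+6=10, value 28+26=54
- A+D: size 4+5=9, value 28+18=46
- A+B: size 4+3=7, value 28+15=43
- B+E: size 3+6=9, value 15+26=41
Best: 54 pts.

54 pts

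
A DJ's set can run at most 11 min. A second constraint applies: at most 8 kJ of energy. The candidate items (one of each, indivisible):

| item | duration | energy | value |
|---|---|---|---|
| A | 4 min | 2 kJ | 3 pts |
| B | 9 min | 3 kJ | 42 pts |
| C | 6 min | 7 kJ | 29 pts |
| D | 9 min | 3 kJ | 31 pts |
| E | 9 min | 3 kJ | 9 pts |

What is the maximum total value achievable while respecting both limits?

42 pts

Feasible sets respecting both limits:
- B: duration 9, energy 3, value 42
- D: duration 9, energy 3, value 31
- C: duration 6, energy 7, value 29
- E: duration 9, energy 3, value 9
Best: 42 pts.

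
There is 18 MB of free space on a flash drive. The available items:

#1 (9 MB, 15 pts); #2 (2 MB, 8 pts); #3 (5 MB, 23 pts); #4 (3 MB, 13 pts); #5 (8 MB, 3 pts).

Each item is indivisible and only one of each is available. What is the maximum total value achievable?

51 pts

Check high-value combinations within 18 MB:
- #1+#3+#4: size 9+5+3=17, value 15+23+13=51
- #2+#3+#4+#5: size 2+5+3+8=18, value 8+23+13+3=47
- #1+#2+#3: size 9+2+5=16, value 15+8+23=46
- #2+#3+#4: size 2+5+3=10, value 8+23+13=44
- #3+#4+#5: size 5+3+8=16, value 23+13+3=39
Best: 51 pts.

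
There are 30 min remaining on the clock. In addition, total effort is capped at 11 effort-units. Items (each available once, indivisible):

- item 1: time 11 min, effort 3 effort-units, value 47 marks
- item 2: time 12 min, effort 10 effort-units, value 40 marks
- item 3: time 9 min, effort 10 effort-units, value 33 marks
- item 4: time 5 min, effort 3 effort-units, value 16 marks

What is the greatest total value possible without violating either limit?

63 marks

Feasible sets respecting both limits:
- item 1+item 4: time 16, effort 6, value 63
- item 1: time 11, effort 3, value 47
- item 2: time 12, effort 10, value 40
Best: 63 marks.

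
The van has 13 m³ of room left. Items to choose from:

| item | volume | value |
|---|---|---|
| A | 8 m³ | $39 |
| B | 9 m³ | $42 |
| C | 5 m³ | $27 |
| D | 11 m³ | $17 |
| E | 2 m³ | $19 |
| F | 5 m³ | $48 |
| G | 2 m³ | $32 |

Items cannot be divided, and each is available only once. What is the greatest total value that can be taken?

$107

Check high-value combinations within 13 m³:
- C+F+G: volume 5+5+2=12, value 27+48+32=107
- E+F+G: volume 2+5+2=9, value 19+48+32=99
- C+E+F: volume 5+2+5=12, value 27+19+48=94
- B+E+G: volume 9+2+2=13, value 42+19+32=93
- A+E+G: volume 8+2+2=12, value 39+19+32=90
Best: $107.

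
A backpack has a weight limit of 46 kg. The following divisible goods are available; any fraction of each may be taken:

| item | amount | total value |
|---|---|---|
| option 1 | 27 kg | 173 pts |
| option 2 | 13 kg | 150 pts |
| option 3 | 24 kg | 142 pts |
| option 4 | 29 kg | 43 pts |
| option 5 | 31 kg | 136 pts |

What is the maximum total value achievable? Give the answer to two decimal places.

Take in order of value per unit:
- option 2 (150/13 per unit): all 13 → value 150, running total 150.00
- option 1 (173/27 per unit): all 27 → value 173, running total 323.00
- option 3 (142/24 per unit): 6 of 24 → value 6×142/24 = 35.5000, running total 358.50
Total 358.50.

358.50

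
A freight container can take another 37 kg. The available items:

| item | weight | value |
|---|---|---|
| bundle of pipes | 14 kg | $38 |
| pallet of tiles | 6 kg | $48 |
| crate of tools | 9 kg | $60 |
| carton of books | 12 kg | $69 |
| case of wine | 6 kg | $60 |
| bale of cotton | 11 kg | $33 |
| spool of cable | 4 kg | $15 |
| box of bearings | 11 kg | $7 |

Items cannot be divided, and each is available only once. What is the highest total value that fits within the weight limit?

$252

This is a 0/1 knapsack; check combinations near the capacity.
- pallet of tiles+crate of tools+carton of books+case of wine+spool of cable: weight 6+9+12+6+4=37, value 48+60+69+60+15=252
- pallet of tiles+crate of tools+carton of books+case of wine: weight 6+9+12+6=33, value 48+60+69+60=237
- pallet of tiles+crate of tools+case of wine+bale of cotton+spool of cable: weight 6+9+6+11+4=36, value 48+60+60+33+15=216
- pallet of tiles+carton of books+case of wine+bale of cotton: weight 6+12+6+11=35, value 48+69+60+33=210
Best: $252.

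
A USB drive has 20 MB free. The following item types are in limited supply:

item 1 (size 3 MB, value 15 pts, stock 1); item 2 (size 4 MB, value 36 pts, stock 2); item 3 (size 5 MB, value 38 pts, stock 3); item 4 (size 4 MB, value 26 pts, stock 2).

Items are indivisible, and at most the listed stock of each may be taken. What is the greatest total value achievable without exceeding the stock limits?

151 pts

Top feasible selections:
- 1×item 1 + 2×item 2 + 1×item 3 + 1×item 4: size 20, value 151
- 1×item 2 + 3×item 3: size 19, value 150
- 2×item 2 + 2×item 3: size 18, value 148
- 1×item 1 + 1×item 2 + 1×item 3 + 2×item 4: size 20, value 141
Best: 151 pts.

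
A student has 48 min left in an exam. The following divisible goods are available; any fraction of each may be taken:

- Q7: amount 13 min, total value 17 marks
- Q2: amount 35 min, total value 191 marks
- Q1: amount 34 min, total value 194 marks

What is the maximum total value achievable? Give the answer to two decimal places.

Take in order of value per unit:
- Q1 (194/34 per unit): all 34 → value 194, running total 194.00
- Q2 (191/35 per unit): 14 of 35 → value 14×191/35 = 76.4000, running total 270.40
Total 270.40.

270.40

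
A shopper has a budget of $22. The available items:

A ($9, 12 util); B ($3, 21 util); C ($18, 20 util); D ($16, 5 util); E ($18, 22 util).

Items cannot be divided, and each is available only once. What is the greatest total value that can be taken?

Check high-value combinations within $22:
- B+E: cost 3+18=21, value 21+22=43
- B+C: cost 3+18=21, value 21+20=41
- A+B: cost 9+3=12, value 12+21=33
- B+D: cost 3+16=19, value 21+5=26
- E: cost 18, value 22
Best: 43 util.

43 util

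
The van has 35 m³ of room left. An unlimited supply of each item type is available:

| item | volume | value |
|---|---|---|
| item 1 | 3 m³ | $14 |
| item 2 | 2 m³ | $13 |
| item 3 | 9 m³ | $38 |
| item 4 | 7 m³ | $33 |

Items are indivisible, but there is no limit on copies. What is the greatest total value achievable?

Best value-per-unit is item 2 at 13/2; filling with it alone gives 17×13 = 221.
Optimal mix: 1×item 1 + 16×item 2 → volume 35, value 222.

$222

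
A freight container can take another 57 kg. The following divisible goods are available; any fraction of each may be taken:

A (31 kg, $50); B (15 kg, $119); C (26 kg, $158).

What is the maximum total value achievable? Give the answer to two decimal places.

Take in order of value per unit:
- B (119/15 per unit): all 15 → value 119, running total 119.00
- C (158/26 per unit): all 26 → value 158, running total 277.00
- A (50/31 per unit): 16 of 31 → value 16×50/31 = 25.8065, running total 302.81
Total 302.81.

302.81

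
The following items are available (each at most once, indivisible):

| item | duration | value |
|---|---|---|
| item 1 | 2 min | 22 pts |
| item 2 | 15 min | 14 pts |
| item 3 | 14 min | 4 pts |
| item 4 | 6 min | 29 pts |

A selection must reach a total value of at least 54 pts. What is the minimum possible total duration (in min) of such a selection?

Subsets with value ≥ 54, sorted by total duration:
- item 1+item 3+item 4: duration 22, value 55
- item 1+item 2+item 4: duration 23, value 65
- item 1+item 2+item 3+item 4: duration 37, value 69
Minimum duration: 22 min.

22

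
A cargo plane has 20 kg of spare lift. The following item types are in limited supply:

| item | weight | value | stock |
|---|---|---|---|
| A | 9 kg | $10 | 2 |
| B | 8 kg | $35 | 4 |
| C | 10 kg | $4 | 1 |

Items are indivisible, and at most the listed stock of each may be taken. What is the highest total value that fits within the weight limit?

Top feasible selections:
- 2×B: weight 16, value 70
- 1×A + 1×B: weight 17, value 45
- 1×B + 1×C: weight 18, value 39
Best: $70.

$70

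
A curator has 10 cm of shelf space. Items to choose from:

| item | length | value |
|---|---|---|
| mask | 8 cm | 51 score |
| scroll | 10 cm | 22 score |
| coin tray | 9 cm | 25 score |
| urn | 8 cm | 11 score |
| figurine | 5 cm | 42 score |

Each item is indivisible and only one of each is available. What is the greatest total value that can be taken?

Check high-value combinations within 10 cm:
- mask: length 8, value 51
- figurine: length 5, value 42
- coin tray: length 9, value 25
Best: 51 score.

51 score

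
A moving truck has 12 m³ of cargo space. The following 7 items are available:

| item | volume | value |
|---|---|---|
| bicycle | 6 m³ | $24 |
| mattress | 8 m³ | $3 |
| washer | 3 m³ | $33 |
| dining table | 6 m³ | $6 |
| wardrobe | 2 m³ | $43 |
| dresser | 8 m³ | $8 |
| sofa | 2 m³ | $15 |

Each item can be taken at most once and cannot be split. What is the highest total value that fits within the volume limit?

Check high-value combinations within 12 m³:
- bicycle+washer+wardrobe: volume 6+3+2=11, value 24+33+43=100
- washer+wardrobe+sofa: volume 3+2+2=7, value 33+43+15=91
- bicycle+wardrobe+sofa: volume 6+2+2=10, value 24+43+15=82
Best: $100.

$100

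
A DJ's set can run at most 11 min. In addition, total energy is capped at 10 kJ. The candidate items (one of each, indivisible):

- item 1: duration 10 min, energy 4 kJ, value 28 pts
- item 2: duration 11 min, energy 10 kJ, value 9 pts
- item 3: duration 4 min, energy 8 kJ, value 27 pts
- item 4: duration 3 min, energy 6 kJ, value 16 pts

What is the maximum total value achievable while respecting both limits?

Feasible sets respecting both limits:
- item 1: duration 10, energy 4, value 28
- item 3: duration 4, energy 8, value 27
- item 4: duration 3, energy 6, value 16
Best: 28 pts.

28 pts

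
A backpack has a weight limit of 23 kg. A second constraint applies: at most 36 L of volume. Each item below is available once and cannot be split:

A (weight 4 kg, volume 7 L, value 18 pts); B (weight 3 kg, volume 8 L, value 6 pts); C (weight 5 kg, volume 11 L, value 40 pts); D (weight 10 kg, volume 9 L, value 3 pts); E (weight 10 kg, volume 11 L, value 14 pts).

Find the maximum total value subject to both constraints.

72 pts

Feasible sets respecting both limits:
- A+C+E: weight 19, volume 29, value 72
- A+B+C+D: weight 22, volume 35, value 67
- A+B+C: weight 12, volume 26, value 64
- A+C+D: weight 19, volume 27, value 61
Best: 72 pts.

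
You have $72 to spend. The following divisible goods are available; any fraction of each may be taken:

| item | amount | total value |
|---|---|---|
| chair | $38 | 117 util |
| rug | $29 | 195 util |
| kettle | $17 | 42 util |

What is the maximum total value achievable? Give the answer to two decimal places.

324.35

Take in order of value per unit:
- rug (195/29 per unit): all 29 → value 195, running total 195.00
- chair (117/38 per unit): all 38 → value 117, running total 312.00
- kettle (42/17 per unit): 5 of 17 → value 5×42/17 = 12.3529, running total 324.35
Total 324.35.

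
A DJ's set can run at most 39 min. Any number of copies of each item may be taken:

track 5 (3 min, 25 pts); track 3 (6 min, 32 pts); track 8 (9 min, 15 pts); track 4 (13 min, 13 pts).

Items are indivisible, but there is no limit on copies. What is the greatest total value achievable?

Best value-per-unit is track 5 at 25/3, and filling with it alone uses duration 13×3=39. No mix of the others beats 13×25 = 325.

325 pts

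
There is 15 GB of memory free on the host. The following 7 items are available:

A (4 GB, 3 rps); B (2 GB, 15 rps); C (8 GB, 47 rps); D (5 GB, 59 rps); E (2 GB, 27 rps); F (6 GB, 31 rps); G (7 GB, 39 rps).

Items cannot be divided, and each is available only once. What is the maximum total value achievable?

Check high-value combinations within 15 GB:
- C+D+E: memory 8+5+2=15, value 47+59+27=133
- B+D+E+F: memory 2+5+2+6=15, value 15+59+27+31=132
- D+E+G: memory 5+2+7=14, value 59+27+39=125
- B+C+D: memory 2+8+5=15, value 15+47+59=121
Best: 133 rps.

133 rps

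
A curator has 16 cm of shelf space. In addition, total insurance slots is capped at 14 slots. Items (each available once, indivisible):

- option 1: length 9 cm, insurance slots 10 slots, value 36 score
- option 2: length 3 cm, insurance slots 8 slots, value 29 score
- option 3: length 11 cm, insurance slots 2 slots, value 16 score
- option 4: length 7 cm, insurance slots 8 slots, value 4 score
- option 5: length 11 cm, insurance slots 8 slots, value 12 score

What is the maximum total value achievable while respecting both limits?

45 score

Feasible sets respecting both limits:
- option 2+option 3: length 14, insurance slots 10, value 45
- option 1: length 9, insurance slots 10, value 36
- option 2: length 3, insurance slots 8, value 29
- option 3: length 11, insurance slots 2, value 16
Best: 45 score.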